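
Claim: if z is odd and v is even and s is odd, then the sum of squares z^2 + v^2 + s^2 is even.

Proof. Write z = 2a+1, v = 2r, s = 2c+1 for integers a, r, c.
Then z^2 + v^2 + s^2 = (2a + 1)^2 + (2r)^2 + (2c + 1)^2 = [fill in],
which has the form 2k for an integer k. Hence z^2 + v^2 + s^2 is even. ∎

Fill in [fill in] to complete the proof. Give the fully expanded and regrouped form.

2(2a^2 + 2a + 2c^2 + 2c + 2r^2 + 1)

Expanding: (2a + 1)^2 + (2r)^2 + (2c + 1)^2 = 4a^2 + 4a + 4c^2 + 4c + 4r^2 + 2.
Every term is even; pulling out the factor of 2 gives 2(2a^2 + 2a + 2c^2 + 2c + 2r^2 + 1).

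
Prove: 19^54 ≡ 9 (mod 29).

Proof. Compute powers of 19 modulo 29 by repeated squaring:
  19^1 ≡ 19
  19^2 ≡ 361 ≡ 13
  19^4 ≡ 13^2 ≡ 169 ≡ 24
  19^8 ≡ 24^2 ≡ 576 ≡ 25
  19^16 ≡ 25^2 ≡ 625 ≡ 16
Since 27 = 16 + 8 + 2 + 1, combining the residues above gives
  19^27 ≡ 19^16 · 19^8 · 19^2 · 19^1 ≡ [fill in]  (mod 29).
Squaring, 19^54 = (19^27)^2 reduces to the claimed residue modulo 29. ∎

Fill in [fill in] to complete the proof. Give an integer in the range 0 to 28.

19^16 · 19^8 · 19^2 · 19^1 ≡ 16 · 25 · 13 · 19 = 98800.
98800 mod 29 = 26, so 19^27 ≡ 26 (mod 29).

26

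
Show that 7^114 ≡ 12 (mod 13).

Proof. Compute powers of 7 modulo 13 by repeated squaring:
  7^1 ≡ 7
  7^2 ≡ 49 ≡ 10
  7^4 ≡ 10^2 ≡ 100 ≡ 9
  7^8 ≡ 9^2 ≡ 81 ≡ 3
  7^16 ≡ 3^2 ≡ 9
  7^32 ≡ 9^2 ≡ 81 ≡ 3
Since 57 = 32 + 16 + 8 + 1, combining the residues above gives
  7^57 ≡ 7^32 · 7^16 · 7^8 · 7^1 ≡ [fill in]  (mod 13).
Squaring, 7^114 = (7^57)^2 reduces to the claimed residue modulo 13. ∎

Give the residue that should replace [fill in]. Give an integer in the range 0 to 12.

8

7^32 · 7^16 · 7^8 · 7^1 ≡ 3 · 9 · 3 · 7 = 567.
567 mod 13 = 8, so 7^57 ≡ 8 (mod 13).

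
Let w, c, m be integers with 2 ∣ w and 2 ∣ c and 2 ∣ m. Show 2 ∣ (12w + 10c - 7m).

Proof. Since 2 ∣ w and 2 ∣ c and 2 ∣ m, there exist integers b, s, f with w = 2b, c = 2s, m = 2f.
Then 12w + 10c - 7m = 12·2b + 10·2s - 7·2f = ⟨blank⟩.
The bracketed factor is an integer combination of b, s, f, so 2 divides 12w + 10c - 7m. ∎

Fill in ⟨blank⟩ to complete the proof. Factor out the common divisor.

Pull the common 2 out of every term: 12·2b + 10·2s - 7·2f = 2(12b - 7f + 10s).
12b - 7f + 10s is an integer, which exhibits the divisibility.

2(12b - 7f + 10s)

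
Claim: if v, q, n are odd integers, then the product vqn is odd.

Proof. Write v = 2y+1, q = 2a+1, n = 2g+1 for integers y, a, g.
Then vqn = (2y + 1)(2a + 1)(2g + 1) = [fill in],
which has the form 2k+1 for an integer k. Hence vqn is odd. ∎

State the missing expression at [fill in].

(2y + 1)(2a + 1)(2g + 1) = 8agy + 4ag + 4ay + 2a + 4gy + 2g + 2y + 1
= 2(4agy + 2ag + 2ay + a + 2gy + g + y) + 1.
Since 4agy + 2ag + 2ay + a + 2gy + g + y is an integer, the product is of the form 2k+1 for an integer k.

2(4agy + 2ag + 2ay + a + 2gy + g + y) + 1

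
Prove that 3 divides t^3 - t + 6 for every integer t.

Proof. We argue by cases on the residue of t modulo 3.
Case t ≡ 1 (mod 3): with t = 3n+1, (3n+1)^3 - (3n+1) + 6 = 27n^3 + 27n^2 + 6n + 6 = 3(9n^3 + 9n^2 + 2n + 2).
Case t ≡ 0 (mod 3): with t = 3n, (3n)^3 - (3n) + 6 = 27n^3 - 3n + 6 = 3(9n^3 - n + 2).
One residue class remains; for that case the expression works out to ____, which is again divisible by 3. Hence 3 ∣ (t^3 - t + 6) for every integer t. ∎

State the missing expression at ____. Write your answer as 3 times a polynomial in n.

The residues treated are {1, 0}, so the missing case is t ≡ 2 (mod 3); write t = 3n+2.
Then (3n+2)^3 - (3n+2) + 6 = 27n^3 + 54n^2 + 33n + 12 = 3(9n^3 + 18n^2 + 11n + 4).

3(9n^3 + 18n^2 + 11n + 4)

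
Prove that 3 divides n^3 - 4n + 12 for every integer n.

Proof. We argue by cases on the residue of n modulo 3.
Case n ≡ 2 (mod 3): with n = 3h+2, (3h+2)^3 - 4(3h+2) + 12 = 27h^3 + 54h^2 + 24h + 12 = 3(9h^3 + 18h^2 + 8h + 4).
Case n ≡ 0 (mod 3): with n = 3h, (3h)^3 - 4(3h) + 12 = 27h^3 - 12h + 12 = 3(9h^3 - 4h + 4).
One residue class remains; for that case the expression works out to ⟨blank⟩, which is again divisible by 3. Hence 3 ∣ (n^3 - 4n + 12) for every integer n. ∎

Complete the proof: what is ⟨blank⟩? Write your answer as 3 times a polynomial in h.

Only n ≡ 1 (mod 3) is unaccounted for. Put n = 3h+1:
(3h+1)^3 - 4(3h+1) + 12 expands to 27h^3 + 27h^2 - 3h + 9,
and factoring out 3 leaves 3(9h^3 + 9h^2 - h + 3).

3(9h^3 + 9h^2 - h + 3)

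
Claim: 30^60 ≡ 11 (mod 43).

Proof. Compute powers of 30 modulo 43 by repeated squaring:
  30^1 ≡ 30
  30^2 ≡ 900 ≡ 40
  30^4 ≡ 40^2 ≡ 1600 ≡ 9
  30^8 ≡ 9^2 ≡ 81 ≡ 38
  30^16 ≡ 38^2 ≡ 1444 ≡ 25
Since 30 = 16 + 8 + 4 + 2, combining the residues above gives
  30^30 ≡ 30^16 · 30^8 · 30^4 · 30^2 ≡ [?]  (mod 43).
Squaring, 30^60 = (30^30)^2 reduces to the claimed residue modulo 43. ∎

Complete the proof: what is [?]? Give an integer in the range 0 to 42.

21

30^16 · 30^8 · 30^4 · 30^2 ≡ 25 · 38 · 9 · 40 = 342000.
342000 mod 43 = 21, so 30^30 ≡ 21 (mod 43).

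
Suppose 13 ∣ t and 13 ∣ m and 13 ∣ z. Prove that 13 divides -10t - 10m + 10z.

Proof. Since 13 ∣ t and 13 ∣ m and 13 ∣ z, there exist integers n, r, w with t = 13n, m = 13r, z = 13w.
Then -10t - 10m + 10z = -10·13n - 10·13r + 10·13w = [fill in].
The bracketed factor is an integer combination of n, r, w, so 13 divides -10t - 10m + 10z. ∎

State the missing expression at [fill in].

13(-10n - 10r + 10w)

Pull the common 13 out of every term: -10·13n - 10·13r + 10·13w = 13(-10n - 10r + 10w).
-10n - 10r + 10w is an integer, which exhibits the divisibility.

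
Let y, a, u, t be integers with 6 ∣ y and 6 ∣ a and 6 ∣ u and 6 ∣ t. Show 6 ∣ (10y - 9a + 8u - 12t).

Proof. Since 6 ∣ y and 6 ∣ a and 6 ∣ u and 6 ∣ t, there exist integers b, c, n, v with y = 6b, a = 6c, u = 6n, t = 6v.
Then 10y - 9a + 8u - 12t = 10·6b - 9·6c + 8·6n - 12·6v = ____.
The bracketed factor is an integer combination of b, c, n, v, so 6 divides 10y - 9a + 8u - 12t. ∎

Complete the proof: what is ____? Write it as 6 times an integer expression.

Each term has a factor of 6: 10·6b - 9·6c + 8·6n - 12·6v = 6·(10b - 9c + 8n - 12v).
Since 10b - 9c + 8n - 12v is an integer, 6 ∣ (10y - 9a + 8u - 12t).

6(10b - 9c + 8n - 12v)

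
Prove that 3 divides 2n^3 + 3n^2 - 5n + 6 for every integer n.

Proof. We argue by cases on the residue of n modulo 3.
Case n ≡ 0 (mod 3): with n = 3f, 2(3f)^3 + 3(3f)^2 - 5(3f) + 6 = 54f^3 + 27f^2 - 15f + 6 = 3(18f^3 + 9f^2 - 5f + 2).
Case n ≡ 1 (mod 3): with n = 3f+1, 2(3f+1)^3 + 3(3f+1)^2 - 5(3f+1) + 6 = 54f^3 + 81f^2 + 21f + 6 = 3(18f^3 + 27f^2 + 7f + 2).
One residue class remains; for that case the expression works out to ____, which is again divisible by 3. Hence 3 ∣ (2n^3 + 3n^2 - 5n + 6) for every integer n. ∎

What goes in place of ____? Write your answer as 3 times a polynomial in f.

The residues treated are {0, 1}, so the missing case is n ≡ 2 (mod 3); write n = 3f+2.
Then 2(3f+2)^3 + 3(3f+2)^2 - 5(3f+2) + 6 = 54f^3 + 135f^2 + 93f + 24 = 3(18f^3 + 45f^2 + 31f + 8).

3(18f^3 + 45f^2 + 31f + 8)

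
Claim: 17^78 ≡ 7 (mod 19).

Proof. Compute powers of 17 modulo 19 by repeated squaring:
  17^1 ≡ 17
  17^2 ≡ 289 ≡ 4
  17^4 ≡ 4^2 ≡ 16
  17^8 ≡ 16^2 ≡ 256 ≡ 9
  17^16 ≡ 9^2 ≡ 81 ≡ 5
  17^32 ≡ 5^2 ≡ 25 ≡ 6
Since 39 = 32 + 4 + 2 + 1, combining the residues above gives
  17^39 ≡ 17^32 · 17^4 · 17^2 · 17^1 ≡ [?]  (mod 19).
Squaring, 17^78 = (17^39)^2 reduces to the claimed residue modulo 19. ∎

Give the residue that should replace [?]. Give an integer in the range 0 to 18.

17^32 · 17^4 · 17^2 · 17^1 ≡ 6 · 16 · 4 · 17 = 6528.
6528 mod 19 = 11, so 17^39 ≡ 11 (mod 19).

11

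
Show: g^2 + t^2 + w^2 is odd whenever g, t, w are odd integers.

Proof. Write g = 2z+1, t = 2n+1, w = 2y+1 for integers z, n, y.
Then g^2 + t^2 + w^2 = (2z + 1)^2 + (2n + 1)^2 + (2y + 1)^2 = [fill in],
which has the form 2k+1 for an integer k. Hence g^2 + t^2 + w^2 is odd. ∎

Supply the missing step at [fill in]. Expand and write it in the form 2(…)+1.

Expanding: (2z + 1)^2 + (2n + 1)^2 + (2y + 1)^2 = 4n^2 + 4n + 4y^2 + 4y + 4z^2 + 4z + 3.
Every term except the constant is even, so this is 2(2n^2 + 2n + 2y^2 + 2y + 2z^2 + 2z + 1) + 1,
and 2n^2 + 2n + 2y^2 + 2y + 2z^2 + 2z + 1 ∈ ℤ gives the required form.

2(2n^2 + 2n + 2y^2 + 2y + 2z^2 + 2z + 1) + 1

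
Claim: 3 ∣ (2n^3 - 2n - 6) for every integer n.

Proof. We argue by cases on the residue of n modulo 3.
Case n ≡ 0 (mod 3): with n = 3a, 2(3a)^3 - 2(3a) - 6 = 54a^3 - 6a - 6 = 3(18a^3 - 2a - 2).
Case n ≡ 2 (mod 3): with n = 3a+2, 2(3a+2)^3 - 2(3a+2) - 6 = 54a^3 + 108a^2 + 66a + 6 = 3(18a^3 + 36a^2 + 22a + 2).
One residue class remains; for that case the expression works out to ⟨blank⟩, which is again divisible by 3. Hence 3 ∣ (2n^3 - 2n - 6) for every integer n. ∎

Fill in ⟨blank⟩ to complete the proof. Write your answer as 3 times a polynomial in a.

3(18a^3 + 18a^2 + 4a - 2)

The residues treated are {0, 2}, so the missing case is n ≡ 1 (mod 3); write n = 3a+1.
Then 2(3a+1)^3 - 2(3a+1) - 6 = 54a^3 + 54a^2 + 12a - 6 = 3(18a^3 + 18a^2 + 4a - 2).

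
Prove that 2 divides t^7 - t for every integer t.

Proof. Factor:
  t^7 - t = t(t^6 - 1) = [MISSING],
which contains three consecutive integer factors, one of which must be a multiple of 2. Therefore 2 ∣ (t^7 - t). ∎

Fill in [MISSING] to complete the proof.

(t - 1)t(t + 1)(t^4 + t^2 + 1)

t^6 - 1 = (t^2 - 1)(t^4 + t^2 + 1), and t^2 - 1 = (t-1)(t+1).
So t(t^6 - 1) = (t - 1)t(t + 1)(t^4 + t^2 + 1).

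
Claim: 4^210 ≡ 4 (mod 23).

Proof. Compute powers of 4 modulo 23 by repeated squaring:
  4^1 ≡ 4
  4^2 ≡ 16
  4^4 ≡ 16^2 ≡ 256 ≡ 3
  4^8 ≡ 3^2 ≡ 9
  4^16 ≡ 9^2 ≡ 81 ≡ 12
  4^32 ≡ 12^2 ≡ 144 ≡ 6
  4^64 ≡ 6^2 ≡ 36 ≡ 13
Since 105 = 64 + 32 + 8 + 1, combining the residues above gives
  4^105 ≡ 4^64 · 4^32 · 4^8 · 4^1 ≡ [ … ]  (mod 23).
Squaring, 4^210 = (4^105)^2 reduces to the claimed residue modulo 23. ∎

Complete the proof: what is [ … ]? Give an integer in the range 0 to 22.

2

Multiply the listed residues: 13 · 6 · 9 · 4 = 78 → 702 → 2808.
Reducing modulo 23: 2808 = 122·23 + 2, so 4^105 ≡ 2.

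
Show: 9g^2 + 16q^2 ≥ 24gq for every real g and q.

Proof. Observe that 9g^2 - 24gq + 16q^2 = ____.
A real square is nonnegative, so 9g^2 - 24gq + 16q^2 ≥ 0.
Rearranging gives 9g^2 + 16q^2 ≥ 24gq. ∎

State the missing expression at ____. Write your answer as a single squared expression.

The leading and trailing coefficients are 3^2 and 4^2, and 24 = 2·3·4, so the trinomial is (3g - 4q)^2.
Hence 9g^2 - 24gq + 16q^2 ≥ 0.

(3g - 4q)^2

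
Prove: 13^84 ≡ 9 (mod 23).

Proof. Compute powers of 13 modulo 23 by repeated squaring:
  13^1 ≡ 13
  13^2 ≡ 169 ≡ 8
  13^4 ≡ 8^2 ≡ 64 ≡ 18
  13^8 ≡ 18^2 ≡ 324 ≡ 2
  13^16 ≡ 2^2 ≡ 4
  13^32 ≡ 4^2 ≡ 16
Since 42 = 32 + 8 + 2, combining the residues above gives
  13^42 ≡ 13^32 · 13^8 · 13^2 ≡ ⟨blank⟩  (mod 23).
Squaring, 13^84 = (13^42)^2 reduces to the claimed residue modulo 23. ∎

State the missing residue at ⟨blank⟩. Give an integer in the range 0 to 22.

3

13^32 · 13^8 · 13^2 ≡ 16 · 2 · 8 = 256.
256 mod 23 = 3, so 13^42 ≡ 3 (mod 23).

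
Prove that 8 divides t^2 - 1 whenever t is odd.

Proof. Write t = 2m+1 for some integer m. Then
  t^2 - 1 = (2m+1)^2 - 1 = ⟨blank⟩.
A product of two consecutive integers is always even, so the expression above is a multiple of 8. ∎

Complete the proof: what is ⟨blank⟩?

(2m+1)^2 - 1 = 4m^2 + 4m + 1 - 1 = 4m^2 + 4m = 4m(m+1).
Since m and m+1 are consecutive, m(m+1) is even, and 4·(even) is a multiple of 8.

4m(m + 1)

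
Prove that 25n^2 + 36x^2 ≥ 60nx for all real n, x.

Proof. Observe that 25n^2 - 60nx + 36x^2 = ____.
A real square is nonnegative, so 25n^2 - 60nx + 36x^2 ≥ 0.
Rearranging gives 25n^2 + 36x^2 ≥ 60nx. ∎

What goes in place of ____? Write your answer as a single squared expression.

(5n - 6x)^2

The leading and trailing coefficients are 5^2 and 6^2, and 60 = 2·5·6, so the trinomial is (5n - 6x)^2.
Hence 25n^2 - 60nx + 36x^2 ≥ 0.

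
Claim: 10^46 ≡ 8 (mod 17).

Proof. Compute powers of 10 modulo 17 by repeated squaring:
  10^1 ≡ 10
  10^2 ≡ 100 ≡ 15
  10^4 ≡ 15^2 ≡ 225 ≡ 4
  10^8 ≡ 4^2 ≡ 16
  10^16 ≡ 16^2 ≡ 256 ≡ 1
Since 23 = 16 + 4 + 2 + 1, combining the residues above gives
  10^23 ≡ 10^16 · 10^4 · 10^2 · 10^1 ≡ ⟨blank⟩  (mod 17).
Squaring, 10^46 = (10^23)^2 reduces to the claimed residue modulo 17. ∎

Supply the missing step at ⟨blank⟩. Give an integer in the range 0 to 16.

5

Multiply the listed residues: 1 · 4 · 15 · 10 = 4 → 60 → 600.
Reducing modulo 17: 600 = 35·17 + 5, so 10^23 ≡ 5.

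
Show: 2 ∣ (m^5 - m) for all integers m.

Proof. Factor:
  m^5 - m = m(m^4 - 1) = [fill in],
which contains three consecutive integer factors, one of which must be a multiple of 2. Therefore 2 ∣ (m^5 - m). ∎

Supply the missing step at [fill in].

m^4 - 1 = (m^2 - 1)(m^2 + 1), and m^2 - 1 = (m-1)(m+1).
So m(m^4 - 1) = (m - 1)m(m + 1)(m^2 + 1).

(m - 1)m(m + 1)(m^2 + 1)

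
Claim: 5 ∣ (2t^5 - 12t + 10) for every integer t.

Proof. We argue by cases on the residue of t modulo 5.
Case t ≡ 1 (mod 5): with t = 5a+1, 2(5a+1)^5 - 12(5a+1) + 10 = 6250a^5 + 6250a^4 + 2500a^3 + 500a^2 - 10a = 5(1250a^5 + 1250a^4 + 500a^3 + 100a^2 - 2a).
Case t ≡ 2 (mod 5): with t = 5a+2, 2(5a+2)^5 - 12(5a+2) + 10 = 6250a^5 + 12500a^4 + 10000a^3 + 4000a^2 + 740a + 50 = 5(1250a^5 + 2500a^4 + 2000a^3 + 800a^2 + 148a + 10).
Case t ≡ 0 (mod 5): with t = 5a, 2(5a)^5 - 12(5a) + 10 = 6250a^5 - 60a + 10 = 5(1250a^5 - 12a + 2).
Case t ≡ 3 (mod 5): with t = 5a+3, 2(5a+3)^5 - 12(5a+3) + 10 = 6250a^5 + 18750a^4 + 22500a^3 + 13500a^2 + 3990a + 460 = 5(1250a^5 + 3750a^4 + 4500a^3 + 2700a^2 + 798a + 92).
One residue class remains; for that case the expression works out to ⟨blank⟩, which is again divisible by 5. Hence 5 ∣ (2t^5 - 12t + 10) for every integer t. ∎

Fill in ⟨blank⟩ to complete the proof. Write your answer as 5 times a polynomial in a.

5(1250a^5 + 5000a^4 + 8000a^3 + 6400a^2 + 2548a + 402)

Only t ≡ 4 (mod 5) is unaccounted for. Put t = 5a+4:
2(5a+4)^5 - 12(5a+4) + 10 expands to 6250a^5 + 25000a^4 + 40000a^3 + 32000a^2 + 12740a + 2010,
and factoring out 5 leaves 5(1250a^5 + 5000a^4 + 8000a^3 + 6400a^2 + 2548a + 402).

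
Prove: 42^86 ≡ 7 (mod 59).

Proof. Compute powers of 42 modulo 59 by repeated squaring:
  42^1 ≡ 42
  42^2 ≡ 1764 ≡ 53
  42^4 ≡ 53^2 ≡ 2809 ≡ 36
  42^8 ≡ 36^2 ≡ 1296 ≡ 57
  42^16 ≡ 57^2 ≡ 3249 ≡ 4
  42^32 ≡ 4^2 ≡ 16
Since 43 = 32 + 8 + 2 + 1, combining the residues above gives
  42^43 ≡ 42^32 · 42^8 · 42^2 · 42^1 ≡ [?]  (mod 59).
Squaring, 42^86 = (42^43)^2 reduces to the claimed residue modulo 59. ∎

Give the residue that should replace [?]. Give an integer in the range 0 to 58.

40

Multiply the listed residues: 16 · 57 · 53 · 42 = 912 → 48336 → 2030112.
Reducing modulo 59: 2030112 = 34408·59 + 40, so 42^43 ≡ 40.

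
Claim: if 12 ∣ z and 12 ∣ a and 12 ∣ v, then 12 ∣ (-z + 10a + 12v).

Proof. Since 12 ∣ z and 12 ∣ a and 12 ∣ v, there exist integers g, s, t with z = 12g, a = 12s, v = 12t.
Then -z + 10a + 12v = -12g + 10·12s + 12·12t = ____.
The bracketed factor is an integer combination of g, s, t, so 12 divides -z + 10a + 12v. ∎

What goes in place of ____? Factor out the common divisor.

12(-g + 10s + 12t)

Each term has a factor of 12: -12g + 10·12s + 12·12t = 12·(-g + 10s + 12t).
Since -g + 10s + 12t is an integer, 12 ∣ (-z + 10a + 12v).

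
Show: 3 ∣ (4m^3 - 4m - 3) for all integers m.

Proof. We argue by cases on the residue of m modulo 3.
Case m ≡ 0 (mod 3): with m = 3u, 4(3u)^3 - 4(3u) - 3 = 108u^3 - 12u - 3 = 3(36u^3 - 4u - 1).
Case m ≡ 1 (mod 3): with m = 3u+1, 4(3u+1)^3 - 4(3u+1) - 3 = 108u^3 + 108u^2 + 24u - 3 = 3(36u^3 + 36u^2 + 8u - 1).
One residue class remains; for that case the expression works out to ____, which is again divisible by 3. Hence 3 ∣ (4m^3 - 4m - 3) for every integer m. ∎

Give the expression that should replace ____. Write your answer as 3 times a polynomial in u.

3(36u^3 + 72u^2 + 44u + 7)

Only m ≡ 2 (mod 3) is unaccounted for. Put m = 3u+2:
4(3u+2)^3 - 4(3u+2) - 3 expands to 108u^3 + 216u^2 + 132u + 21,
and factoring out 3 leaves 3(36u^3 + 72u^2 + 44u + 7).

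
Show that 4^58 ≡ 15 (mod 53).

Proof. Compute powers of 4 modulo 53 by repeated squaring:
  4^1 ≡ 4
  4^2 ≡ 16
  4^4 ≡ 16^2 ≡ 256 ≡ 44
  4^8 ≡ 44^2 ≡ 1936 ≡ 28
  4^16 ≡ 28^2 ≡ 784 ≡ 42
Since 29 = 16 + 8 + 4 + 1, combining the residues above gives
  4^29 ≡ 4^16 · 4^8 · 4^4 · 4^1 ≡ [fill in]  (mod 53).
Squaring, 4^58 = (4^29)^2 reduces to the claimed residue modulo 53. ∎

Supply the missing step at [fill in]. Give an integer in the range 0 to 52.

11

Multiply the listed residues: 42 · 28 · 44 · 4 = 1176 → 51744 → 206976.
Reducing modulo 53: 206976 = 3905·53 + 11, so 4^29 ≡ 11.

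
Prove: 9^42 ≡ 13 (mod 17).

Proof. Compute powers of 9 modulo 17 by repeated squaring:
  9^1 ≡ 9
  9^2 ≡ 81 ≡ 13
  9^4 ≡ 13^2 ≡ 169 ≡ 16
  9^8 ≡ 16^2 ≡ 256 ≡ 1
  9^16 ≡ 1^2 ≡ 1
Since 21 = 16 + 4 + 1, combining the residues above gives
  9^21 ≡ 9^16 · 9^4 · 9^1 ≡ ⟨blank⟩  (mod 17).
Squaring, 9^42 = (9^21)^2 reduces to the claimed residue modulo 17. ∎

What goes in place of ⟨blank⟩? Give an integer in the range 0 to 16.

Multiply the listed residues: 1 · 16 · 9 = 16 → 144.
Reducing modulo 17: 144 = 8·17 + 8, so 9^21 ≡ 8.

8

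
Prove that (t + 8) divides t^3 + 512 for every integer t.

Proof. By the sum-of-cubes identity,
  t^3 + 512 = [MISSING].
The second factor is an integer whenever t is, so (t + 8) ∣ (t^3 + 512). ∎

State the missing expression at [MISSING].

(t + 8)(t^2 - 8t + 64)

a^3 + b^3 = (a + b)(a^2 - ab + b^2). With a = t, b = 8:
t^3 + 512 = (t + 8)(t^2 - 8t + 64).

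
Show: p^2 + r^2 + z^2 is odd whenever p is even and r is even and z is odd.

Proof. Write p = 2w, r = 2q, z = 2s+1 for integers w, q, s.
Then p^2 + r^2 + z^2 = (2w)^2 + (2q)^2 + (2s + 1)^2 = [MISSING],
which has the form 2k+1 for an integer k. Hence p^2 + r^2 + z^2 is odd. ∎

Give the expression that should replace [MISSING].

Expanding: (2w)^2 + (2q)^2 + (2s + 1)^2 = 4q^2 + 4s^2 + 4s + 4w^2 + 1.
Every term except the constant is even, so this is 2(2q^2 + 2s^2 + 2s + 2w^2) + 1,
and 2q^2 + 2s^2 + 2s + 2w^2 ∈ ℤ gives the required form.

2(2q^2 + 2s^2 + 2s + 2w^2) + 1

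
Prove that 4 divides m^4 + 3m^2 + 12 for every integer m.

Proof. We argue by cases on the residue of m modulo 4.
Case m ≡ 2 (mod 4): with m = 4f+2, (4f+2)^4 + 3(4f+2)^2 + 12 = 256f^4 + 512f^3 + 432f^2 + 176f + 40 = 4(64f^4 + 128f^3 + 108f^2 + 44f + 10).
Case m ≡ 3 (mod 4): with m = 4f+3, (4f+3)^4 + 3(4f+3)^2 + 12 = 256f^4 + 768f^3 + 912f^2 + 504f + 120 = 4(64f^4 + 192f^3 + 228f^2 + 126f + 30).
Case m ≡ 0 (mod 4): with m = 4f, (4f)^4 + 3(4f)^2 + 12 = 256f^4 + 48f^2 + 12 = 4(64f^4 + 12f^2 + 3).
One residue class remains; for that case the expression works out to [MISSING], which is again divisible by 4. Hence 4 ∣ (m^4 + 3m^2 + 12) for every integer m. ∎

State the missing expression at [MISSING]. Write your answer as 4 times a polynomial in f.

Only m ≡ 1 (mod 4) is unaccounted for. Put m = 4f+1:
(4f+1)^4 + 3(4f+1)^2 + 12 expands to 256f^4 + 256f^3 + 144f^2 + 40f + 16,
and factoring out 4 leaves 4(64f^4 + 64f^3 + 36f^2 + 10f + 4).

4(64f^4 + 64f^3 + 36f^2 + 10f + 4)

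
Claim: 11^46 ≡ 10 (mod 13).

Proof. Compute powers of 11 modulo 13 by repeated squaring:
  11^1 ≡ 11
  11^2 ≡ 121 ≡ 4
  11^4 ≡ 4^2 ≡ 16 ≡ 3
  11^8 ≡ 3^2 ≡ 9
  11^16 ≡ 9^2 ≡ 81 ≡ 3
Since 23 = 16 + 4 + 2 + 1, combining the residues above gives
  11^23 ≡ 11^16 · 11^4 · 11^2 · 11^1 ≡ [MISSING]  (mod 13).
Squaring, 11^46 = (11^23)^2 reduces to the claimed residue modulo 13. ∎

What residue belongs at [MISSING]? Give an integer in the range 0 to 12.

Multiply the listed residues: 3 · 3 · 4 · 11 = 9 → 36 → 396.
Reducing modulo 13: 396 = 30·13 + 6, so 11^23 ≡ 6.

6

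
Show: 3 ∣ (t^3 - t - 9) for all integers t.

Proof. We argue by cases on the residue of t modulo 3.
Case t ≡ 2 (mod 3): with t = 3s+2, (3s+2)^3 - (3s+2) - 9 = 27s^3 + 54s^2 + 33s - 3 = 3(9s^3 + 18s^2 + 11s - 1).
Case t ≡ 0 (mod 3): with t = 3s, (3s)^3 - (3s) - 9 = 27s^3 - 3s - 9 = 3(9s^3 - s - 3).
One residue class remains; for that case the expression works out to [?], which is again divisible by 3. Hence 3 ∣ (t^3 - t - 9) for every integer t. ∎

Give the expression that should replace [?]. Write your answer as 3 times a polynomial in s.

3(9s^3 + 9s^2 + 2s - 3)

Only t ≡ 1 (mod 3) is unaccounted for. Put t = 3s+1:
(3s+1)^3 - (3s+1) - 9 expands to 27s^3 + 27s^2 + 6s - 9,
and factoring out 3 leaves 3(9s^3 + 9s^2 + 2s - 3).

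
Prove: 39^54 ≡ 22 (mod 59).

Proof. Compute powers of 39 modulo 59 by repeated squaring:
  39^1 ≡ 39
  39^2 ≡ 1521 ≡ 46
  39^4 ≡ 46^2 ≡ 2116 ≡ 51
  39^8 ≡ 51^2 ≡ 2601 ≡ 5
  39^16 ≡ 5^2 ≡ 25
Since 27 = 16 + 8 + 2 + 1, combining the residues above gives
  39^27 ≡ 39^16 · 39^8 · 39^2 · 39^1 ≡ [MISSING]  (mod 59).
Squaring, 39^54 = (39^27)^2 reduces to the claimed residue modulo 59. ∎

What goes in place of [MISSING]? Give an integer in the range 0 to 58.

50

Multiply the listed residues: 25 · 5 · 46 · 39 = 125 → 5750 → 224250.
Reducing modulo 59: 224250 = 3800·59 + 50, so 39^27 ≡ 50.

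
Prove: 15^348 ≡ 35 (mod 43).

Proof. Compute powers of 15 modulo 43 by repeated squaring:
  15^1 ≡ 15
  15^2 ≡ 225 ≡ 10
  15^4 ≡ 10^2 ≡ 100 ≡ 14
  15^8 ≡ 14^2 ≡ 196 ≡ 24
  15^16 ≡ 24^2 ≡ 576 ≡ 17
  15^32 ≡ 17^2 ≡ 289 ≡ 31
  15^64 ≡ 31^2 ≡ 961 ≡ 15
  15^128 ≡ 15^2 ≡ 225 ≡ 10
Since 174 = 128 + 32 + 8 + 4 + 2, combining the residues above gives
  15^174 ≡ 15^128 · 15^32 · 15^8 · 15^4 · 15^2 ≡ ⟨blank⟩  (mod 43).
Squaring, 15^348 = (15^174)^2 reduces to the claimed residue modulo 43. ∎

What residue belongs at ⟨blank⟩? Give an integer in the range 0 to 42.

15^128 · 15^32 · 15^8 · 15^4 · 15^2 ≡ 10 · 31 · 24 · 14 · 10 = 1041600.
1041600 mod 43 = 11, so 15^174 ≡ 11 (mod 43).

11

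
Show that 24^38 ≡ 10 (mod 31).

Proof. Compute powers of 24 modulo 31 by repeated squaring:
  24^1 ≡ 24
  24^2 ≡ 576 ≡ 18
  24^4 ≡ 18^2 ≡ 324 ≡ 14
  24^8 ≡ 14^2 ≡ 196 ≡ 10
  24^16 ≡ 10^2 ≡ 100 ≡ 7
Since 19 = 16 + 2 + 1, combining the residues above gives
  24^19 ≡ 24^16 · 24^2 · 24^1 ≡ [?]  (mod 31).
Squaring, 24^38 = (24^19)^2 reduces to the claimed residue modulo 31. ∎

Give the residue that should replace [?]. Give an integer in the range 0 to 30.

17

24^16 · 24^2 · 24^1 ≡ 7 · 18 · 24 = 3024.
3024 mod 31 = 17, so 24^19 ≡ 17 (mod 31).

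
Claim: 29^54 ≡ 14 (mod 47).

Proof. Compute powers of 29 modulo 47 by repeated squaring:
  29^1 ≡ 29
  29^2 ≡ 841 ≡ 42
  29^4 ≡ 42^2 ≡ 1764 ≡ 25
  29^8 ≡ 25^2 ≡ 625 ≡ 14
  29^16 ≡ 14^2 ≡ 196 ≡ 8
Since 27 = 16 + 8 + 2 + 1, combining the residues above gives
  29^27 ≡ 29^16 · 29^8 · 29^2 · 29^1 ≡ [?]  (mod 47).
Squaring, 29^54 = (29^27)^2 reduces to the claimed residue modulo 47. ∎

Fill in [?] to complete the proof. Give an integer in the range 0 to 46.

29^16 · 29^8 · 29^2 · 29^1 ≡ 8 · 14 · 42 · 29 = 136416.
136416 mod 47 = 22, so 29^27 ≡ 22 (mod 47).

22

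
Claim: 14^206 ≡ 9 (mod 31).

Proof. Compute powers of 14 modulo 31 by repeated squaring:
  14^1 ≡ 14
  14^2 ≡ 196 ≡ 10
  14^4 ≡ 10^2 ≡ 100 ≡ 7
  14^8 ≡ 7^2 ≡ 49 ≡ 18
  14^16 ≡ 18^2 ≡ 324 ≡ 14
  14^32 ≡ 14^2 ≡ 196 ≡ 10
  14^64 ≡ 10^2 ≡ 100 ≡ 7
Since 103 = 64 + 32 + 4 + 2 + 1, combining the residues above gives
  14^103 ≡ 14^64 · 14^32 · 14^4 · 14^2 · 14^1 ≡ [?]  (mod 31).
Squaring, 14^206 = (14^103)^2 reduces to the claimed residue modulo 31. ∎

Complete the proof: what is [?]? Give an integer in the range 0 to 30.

Multiply the listed residues: 7 · 10 · 7 · 10 · 14 = 70 → 490 → 4900 → 68600.
Reducing modulo 31: 68600 = 2212·31 + 28, so 14^103 ≡ 28.

28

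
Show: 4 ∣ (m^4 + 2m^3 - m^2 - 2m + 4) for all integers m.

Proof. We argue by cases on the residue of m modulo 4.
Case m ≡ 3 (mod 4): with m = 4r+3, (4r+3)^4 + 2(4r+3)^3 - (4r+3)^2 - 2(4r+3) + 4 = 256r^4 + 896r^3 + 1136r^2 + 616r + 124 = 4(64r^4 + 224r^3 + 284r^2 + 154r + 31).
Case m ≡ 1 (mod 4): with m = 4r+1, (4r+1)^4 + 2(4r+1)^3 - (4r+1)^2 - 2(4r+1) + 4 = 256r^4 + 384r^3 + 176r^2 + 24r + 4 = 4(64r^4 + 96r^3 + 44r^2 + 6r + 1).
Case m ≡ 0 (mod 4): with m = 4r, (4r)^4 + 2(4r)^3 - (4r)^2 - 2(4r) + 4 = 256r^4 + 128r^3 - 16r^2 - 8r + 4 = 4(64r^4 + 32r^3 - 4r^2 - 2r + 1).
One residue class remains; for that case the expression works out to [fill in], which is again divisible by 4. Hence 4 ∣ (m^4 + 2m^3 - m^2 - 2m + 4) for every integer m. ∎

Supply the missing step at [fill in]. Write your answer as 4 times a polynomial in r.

4(64r^4 + 160r^3 + 140r^2 + 50r + 7)

The residues treated are {3, 1, 0}, so the missing case is m ≡ 2 (mod 4); write m = 4r+2.
Then (4r+2)^4 + 2(4r+2)^3 - (4r+2)^2 - 2(4r+2) + 4 = 256r^4 + 640r^3 + 560r^2 + 200r + 28 = 4(64r^4 + 160r^3 + 140r^2 + 50r + 7).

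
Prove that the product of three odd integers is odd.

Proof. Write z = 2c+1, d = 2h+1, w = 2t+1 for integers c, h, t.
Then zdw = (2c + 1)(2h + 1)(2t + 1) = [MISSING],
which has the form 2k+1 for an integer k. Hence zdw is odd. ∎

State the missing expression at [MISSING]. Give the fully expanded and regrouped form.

(2c + 1)(2h + 1)(2t + 1) = 8cht + 4ch + 4ct + 2c + 4ht + 2h + 2t + 1
= 2(4cht + 2ch + 2ct + c + 2ht + h + t) + 1.
Since 4cht + 2ch + 2ct + c + 2ht + h + t is an integer, the product is of the form 2k+1 for an integer k.

2(4cht + 2ch + 2ct + c + 2ht + h + t) + 1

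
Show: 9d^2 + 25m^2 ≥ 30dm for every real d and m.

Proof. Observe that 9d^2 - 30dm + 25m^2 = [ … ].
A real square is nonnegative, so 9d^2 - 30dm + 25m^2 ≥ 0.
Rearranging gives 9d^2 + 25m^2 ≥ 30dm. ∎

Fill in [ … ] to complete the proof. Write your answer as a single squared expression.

9d^2 - 30dm + 25m^2 is a perfect-square trinomial: the outer terms are (3d)^2 and (5m)^2, and the cross term is -2·3d·5m.
So 9d^2 - 30dm + 25m^2 = (3d - 5m)^2 ≥ 0.

(3d - 5m)^2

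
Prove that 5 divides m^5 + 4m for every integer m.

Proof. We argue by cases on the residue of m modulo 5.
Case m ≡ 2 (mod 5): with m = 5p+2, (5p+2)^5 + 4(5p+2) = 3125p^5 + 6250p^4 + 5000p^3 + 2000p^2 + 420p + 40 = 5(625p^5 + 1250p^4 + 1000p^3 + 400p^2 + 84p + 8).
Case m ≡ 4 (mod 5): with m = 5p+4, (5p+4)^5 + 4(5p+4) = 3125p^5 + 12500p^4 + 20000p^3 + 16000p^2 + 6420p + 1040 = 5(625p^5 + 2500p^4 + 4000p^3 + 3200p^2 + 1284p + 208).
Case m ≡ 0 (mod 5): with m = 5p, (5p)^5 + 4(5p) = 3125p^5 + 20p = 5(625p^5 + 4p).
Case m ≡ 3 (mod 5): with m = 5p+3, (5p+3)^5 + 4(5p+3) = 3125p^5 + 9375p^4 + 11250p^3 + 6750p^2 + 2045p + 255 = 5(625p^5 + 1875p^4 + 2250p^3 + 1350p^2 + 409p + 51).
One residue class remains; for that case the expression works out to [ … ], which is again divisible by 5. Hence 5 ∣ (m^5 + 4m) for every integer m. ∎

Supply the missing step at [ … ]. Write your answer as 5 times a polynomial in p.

5(625p^5 + 625p^4 + 250p^3 + 50p^2 + 9p + 1)

Only m ≡ 1 (mod 5) is unaccounted for. Put m = 5p+1:
(5p+1)^5 + 4(5p+1) expands to 3125p^5 + 3125p^4 + 1250p^3 + 250p^2 + 45p + 5,
and factoring out 5 leaves 5(625p^5 + 625p^4 + 250p^3 + 50p^2 + 9p + 1).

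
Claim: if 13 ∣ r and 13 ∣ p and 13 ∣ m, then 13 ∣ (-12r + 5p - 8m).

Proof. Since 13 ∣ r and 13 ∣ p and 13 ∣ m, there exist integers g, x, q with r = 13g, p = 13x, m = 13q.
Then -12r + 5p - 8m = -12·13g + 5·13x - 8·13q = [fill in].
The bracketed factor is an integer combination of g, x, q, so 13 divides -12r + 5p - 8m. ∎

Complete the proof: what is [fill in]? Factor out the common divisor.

13(-12g - 8q + 5x)

Pull the common 13 out of every term: -12·13g + 5·13x - 8·13q = 13(-12g - 8q + 5x).
-12g - 8q + 5x is an integer, which exhibits the divisibility.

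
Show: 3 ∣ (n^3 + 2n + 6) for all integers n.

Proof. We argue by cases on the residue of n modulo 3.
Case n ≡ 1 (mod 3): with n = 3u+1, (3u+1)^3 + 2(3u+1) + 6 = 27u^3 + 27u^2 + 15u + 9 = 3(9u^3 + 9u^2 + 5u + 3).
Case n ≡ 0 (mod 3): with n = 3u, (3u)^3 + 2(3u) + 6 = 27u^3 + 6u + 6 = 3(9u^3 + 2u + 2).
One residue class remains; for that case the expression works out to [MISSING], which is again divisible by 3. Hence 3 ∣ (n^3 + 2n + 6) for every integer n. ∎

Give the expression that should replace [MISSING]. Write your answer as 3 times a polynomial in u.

Only n ≡ 2 (mod 3) is unaccounted for. Put n = 3u+2:
(3u+2)^3 + 2(3u+2) + 6 expands to 27u^3 + 54u^2 + 42u + 18,
and factoring out 3 leaves 3(9u^3 + 18u^2 + 14u + 6).

3(9u^3 + 18u^2 + 14u + 6)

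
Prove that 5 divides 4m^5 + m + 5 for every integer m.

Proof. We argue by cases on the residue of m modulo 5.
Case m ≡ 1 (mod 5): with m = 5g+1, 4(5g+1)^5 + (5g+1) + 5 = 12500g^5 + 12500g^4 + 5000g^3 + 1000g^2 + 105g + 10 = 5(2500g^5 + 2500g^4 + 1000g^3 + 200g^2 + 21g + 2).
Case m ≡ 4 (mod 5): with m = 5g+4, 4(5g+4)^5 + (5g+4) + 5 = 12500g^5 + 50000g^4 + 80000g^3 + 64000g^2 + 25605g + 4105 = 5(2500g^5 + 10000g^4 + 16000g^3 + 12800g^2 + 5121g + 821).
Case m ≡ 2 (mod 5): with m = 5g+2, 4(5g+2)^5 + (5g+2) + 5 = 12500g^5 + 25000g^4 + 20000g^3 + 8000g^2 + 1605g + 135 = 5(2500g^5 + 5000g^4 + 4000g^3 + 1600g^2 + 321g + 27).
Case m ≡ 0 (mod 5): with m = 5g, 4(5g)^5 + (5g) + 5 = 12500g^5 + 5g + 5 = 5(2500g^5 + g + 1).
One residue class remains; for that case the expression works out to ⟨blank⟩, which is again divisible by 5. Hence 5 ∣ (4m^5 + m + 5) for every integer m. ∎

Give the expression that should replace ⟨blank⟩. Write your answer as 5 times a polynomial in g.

5(2500g^5 + 7500g^4 + 9000g^3 + 5400g^2 + 1621g + 196)

The residues treated are {1, 4, 2, 0}, so the missing case is m ≡ 3 (mod 5); write m = 5g+3.
Then 4(5g+3)^5 + (5g+3) + 5 = 12500g^5 + 37500g^4 + 45000g^3 + 27000g^2 + 8105g + 980 = 5(2500g^5 + 7500g^4 + 9000g^3 + 5400g^2 + 1621g + 196).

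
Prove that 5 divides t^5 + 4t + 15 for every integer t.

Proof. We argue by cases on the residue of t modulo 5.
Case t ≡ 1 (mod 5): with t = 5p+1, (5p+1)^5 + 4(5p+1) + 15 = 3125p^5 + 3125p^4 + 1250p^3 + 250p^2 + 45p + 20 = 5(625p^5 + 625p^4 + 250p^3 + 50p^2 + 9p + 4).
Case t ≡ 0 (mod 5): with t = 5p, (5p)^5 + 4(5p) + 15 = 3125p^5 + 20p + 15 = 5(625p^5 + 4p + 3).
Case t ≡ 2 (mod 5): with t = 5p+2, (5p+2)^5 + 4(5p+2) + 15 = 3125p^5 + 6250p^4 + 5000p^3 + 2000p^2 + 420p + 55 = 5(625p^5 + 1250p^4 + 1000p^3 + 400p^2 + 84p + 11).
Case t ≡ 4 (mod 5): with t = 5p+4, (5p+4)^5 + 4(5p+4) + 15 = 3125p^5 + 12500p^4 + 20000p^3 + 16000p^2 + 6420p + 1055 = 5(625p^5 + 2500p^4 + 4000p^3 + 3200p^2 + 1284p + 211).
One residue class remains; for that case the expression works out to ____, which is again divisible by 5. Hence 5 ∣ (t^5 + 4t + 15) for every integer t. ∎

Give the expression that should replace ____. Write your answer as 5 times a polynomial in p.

5(625p^5 + 1875p^4 + 2250p^3 + 1350p^2 + 409p + 54)

The residues treated are {1, 0, 2, 4}, so the missing case is t ≡ 3 (mod 5); write t = 5p+3.
Then (5p+3)^5 + 4(5p+3) + 15 = 3125p^5 + 9375p^4 + 11250p^3 + 6750p^2 + 2045p + 270 = 5(625p^5 + 1875p^4 + 2250p^3 + 1350p^2 + 409p + 54).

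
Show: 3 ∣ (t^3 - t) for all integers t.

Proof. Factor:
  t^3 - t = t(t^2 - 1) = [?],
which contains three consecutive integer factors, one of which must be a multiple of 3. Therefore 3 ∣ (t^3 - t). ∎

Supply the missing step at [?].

(t - 1)t(t + 1)

t(t^2 - 1) = t(t - 1)(t + 1) = (t - 1)t(t + 1).
These three factors are consecutive integers, so their product is divisible by 3.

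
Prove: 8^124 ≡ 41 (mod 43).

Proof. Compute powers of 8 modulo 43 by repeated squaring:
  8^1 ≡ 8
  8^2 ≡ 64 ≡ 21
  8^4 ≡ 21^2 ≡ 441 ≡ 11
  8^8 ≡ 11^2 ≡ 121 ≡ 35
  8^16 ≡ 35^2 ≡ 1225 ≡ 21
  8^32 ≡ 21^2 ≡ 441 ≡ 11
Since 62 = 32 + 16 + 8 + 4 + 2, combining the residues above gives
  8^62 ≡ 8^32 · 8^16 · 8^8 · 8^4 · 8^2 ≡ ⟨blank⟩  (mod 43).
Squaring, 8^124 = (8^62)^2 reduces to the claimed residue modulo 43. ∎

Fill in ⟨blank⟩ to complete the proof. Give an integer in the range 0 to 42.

16

8^32 · 8^16 · 8^8 · 8^4 · 8^2 ≡ 11 · 21 · 35 · 11 · 21 = 1867635.
1867635 mod 43 = 16, so 8^62 ≡ 16 (mod 43).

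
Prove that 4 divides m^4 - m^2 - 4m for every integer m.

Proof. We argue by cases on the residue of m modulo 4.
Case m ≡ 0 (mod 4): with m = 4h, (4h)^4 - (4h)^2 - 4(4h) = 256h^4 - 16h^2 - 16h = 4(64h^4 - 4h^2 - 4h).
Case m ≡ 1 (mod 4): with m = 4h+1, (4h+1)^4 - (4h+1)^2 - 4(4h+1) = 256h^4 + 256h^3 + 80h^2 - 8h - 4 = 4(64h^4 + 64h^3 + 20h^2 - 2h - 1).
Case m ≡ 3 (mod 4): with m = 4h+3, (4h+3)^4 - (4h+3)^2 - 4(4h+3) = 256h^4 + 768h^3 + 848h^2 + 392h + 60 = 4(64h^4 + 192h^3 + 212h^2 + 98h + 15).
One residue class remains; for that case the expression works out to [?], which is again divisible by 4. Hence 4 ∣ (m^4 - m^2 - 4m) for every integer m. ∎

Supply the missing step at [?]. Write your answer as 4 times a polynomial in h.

The residues treated are {0, 1, 3}, so the missing case is m ≡ 2 (mod 4); write m = 4h+2.
Then (4h+2)^4 - (4h+2)^2 - 4(4h+2) = 256h^4 + 512h^3 + 368h^2 + 96h + 4 = 4(64h^4 + 128h^3 + 92h^2 + 24h + 1).

4(64h^4 + 128h^3 + 92h^2 + 24h + 1)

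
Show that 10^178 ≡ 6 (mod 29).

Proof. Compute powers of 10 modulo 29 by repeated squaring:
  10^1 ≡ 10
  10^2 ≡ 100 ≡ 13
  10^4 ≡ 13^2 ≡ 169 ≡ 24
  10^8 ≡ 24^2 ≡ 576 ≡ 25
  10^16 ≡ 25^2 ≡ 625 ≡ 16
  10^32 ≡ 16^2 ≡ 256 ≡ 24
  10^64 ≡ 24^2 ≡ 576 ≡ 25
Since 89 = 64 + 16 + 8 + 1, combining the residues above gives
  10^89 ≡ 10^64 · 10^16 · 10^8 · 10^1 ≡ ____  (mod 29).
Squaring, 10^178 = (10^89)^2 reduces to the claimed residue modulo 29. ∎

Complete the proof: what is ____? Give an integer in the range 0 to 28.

Multiply the listed residues: 25 · 16 · 25 · 10 = 400 → 10000 → 100000.
Reducing modulo 29: 100000 = 3448·29 + 8, so 10^89 ≡ 8.

8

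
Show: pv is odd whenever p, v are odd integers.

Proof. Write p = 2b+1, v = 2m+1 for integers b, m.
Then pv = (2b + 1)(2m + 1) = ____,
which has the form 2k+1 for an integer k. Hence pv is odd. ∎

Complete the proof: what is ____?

2(2bm + b + m) + 1

(2b + 1)(2m + 1) = 4bm + 2b + 2m + 1
= 2(2bm + b + m) + 1.
Since 2bm + b + m is an integer, the product is of the form 2k+1 for an integer k.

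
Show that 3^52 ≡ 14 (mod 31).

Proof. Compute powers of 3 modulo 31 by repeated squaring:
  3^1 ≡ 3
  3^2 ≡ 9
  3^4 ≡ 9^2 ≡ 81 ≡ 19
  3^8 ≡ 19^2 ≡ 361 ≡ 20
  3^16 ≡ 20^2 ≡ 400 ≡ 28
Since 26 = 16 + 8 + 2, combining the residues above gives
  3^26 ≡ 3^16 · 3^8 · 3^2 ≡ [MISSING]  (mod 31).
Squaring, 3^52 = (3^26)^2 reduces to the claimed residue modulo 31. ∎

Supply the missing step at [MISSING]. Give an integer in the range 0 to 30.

18

3^16 · 3^8 · 3^2 ≡ 28 · 20 · 9 = 5040.
5040 mod 31 = 18, so 3^26 ≡ 18 (mod 31).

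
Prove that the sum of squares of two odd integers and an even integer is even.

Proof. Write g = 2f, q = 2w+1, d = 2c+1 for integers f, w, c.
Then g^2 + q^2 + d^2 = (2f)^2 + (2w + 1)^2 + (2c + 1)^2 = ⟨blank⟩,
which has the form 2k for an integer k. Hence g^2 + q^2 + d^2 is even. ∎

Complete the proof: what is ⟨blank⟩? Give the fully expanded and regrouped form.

Expanding: (2f)^2 + (2w + 1)^2 + (2c + 1)^2 = 4c^2 + 4c + 4f^2 + 4w^2 + 4w + 2.
Every term is even; pulling out the factor of 2 gives 2(2c^2 + 2c + 2f^2 + 2w^2 + 2w + 1).

2(2c^2 + 2c + 2f^2 + 2w^2 + 2w + 1)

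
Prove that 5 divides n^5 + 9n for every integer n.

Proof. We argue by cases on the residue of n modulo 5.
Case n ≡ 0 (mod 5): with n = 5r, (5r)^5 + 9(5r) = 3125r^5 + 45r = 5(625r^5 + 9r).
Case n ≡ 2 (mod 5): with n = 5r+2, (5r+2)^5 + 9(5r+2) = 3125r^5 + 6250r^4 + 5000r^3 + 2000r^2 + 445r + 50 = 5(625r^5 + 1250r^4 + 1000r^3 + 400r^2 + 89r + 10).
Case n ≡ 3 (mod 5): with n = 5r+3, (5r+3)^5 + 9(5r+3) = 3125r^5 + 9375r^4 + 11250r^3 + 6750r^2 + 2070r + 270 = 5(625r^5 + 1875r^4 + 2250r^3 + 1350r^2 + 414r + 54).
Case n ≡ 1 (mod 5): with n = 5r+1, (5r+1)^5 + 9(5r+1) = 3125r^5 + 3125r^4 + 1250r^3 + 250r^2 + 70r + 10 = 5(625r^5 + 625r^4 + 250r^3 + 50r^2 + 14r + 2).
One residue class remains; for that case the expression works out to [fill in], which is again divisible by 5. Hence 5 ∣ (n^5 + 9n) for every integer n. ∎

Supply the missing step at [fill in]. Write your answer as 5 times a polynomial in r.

The residues treated are {0, 2, 3, 1}, so the missing case is n ≡ 4 (mod 5); write n = 5r+4.
Then (5r+4)^5 + 9(5r+4) = 3125r^5 + 12500r^4 + 20000r^3 + 16000r^2 + 6445r + 1060 = 5(625r^5 + 2500r^4 + 4000r^3 + 3200r^2 + 1289r + 212).

5(625r^5 + 2500r^4 + 4000r^3 + 3200r^2 + 1289r + 212)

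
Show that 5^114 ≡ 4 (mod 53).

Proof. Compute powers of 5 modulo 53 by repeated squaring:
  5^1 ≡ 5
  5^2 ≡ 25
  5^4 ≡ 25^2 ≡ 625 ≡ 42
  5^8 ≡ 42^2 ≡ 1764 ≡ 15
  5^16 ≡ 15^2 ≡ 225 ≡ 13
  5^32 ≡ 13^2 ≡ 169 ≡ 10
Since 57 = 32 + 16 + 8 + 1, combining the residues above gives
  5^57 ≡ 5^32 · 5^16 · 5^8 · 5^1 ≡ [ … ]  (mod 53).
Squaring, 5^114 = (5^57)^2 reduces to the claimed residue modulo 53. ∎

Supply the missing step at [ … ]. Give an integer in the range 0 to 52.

51

Multiply the listed residues: 10 · 13 · 15 · 5 = 130 → 1950 → 9750.
Reducing modulo 53: 9750 = 183·53 + 51, so 5^57 ≡ 51.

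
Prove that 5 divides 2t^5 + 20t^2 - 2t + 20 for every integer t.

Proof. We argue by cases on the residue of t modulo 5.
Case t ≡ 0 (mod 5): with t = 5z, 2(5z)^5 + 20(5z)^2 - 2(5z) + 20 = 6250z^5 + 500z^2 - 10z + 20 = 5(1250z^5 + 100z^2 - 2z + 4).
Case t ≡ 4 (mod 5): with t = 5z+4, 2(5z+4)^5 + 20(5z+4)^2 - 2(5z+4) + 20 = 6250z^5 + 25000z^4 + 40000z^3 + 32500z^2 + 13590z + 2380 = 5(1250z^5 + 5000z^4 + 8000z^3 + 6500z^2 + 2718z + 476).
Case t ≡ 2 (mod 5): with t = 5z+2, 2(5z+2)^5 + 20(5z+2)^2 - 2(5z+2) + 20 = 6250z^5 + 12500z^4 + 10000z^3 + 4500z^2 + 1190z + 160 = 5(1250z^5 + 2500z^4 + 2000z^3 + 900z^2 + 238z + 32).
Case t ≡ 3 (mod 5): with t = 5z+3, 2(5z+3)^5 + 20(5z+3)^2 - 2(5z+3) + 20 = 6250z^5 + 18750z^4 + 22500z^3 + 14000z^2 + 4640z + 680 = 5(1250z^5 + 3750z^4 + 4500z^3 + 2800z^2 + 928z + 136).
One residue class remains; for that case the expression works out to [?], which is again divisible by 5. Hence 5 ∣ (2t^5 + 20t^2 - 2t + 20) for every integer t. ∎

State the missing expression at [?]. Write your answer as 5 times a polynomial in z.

Only t ≡ 1 (mod 5) is unaccounted for. Put t = 5z+1:
2(5z+1)^5 + 20(5z+1)^2 - 2(5z+1) + 20 expands to 6250z^5 + 6250z^4 + 2500z^3 + 1000z^2 + 240z + 40,
and factoring out 5 leaves 5(1250z^5 + 1250z^4 + 500z^3 + 200z^2 + 48z + 8).

5(1250z^5 + 1250z^4 + 500z^3 + 200z^2 + 48z + 8)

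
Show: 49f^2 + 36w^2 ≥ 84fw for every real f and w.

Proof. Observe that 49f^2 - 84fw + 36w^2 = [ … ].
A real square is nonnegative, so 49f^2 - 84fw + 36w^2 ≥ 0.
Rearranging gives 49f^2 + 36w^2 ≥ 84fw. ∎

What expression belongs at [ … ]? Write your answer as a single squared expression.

(7f - 6w)^2

49f^2 - 84fw + 36w^2 is a perfect-square trinomial: the outer terms are (7f)^2 and (6w)^2, and the cross term is -2·7f·6w.
So 49f^2 - 84fw + 36w^2 = (7f - 6w)^2 ≥ 0.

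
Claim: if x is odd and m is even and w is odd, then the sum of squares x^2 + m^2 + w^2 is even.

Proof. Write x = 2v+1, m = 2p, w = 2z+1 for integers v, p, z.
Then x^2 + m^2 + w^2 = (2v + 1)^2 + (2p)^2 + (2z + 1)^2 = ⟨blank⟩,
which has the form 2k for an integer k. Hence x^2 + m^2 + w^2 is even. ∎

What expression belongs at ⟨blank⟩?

2(2p^2 + 2v^2 + 2v + 2z^2 + 2z + 1)

(2v + 1)^2 + (2p)^2 + (2z + 1)^2 = 4p^2 + 4v^2 + 4v + 4z^2 + 4z + 2
= 2(2p^2 + 2v^2 + 2v + 2z^2 + 2z + 1).
Since 2p^2 + 2v^2 + 2v + 2z^2 + 2z + 1 is an integer, the sum of squares is of the form 2k for an integer k.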